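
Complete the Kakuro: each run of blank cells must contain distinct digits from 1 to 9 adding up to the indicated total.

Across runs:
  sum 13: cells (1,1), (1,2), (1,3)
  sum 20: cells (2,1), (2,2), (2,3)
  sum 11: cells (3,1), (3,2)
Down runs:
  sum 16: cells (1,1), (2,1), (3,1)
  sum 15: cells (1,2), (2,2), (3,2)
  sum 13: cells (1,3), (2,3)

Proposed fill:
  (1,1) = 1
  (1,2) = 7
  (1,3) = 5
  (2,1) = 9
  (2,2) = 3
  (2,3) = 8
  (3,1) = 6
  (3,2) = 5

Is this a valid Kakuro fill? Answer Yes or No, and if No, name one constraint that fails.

Yes

Across: 1+7+5=13; 9+3+8=20; 6+5=11. Down: 1+9+6=16; 7+3+5=15; 5+8=13. No digit repeats within any run.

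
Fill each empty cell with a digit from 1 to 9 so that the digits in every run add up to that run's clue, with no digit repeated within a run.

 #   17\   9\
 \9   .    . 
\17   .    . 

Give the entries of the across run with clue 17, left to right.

9, 8

17 in 2 cells must be {8,9}.
The 9 across and the 17 down share only 8, so R1C1 = 8.
R1C2 = 9 − 8 = 1 completes the 9 across.
R2C1 = 17 − 8 = 9 completes the 17 down.
R2C2 = 17 − 9 = 8 completes the 17 across.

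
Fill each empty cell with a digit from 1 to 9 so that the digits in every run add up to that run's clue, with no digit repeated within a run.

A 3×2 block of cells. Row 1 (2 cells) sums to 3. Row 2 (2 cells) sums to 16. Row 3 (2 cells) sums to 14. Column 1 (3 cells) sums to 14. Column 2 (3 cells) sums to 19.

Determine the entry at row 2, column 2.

9

3 in 2 cells must be {1,2}; 16 in 2 cells must be {7,9}.
The 3 across and the 19 down share only 2, so (1,2) = 2.
Given what's placed, (2,2) must be 9 to fit the 16 across and 19 down.
(3,2) = 19 − 11 = 8 completes the 19 down.
(1,1) = 3 − 2 = 1 completes the 3 across.
(2,1) = 16 − 9 = 7 completes the 16 across.
(3,1) = 14 − 8 = 6 completes the 14 across.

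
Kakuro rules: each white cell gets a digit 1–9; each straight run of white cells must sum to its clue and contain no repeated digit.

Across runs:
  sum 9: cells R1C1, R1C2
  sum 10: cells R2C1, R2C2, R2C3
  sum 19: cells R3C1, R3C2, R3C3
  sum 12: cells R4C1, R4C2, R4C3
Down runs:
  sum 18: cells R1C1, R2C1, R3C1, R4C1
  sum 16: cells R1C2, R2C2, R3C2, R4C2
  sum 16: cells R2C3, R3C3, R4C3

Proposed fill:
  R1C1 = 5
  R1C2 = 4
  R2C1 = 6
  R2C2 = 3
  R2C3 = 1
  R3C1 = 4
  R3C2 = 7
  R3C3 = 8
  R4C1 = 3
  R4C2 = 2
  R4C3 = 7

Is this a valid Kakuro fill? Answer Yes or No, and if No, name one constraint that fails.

Across: 5+4=9; 6+3+1=10; 4+7+8=19; 3+2+7=12. Down: 5+6+4+3=18; 4+3+7+2=16; 1+8+7=16. No digit repeats within any run.

Yes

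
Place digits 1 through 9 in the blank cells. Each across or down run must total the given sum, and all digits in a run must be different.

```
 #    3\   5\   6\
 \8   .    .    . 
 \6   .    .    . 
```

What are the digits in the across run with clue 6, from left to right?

2 3 1

6 in 3 cells must be {1,2,3}; 3 in 2 cells must be {1,2}.
Nothing is forced directly, so branch on R1C1, whose candidates are 1 or 2. If R1C1 = 2: that forces R1C2 = 1, R1C3 = 5, R2C1 = 1, after which R2C2 would have to be in {2,3} for the 6 across but in {4} for the 5 down — contradiction. So R1C1 = 1.
R2C1 = 3 − 1 = 2 completes the 3 down.
Given what's placed, R2C3 must be 1 to fit the 6 across and 6 down.
R1C3 = 6 − 1 = 5 completes the 6 down.
R2C2 = 6 − 3 = 3 completes the 6 across.
R1C2 = 8 − 6 = 2 completes the 8 across.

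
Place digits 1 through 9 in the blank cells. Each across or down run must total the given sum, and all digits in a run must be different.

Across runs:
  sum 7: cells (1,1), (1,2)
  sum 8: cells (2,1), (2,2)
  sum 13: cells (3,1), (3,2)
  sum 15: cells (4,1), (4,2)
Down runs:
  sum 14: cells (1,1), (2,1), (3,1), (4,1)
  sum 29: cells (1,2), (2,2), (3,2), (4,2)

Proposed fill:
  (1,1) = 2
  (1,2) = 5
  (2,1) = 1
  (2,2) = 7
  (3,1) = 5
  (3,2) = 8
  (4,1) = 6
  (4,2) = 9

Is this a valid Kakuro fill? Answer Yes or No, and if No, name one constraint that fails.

Across: 2+5=7; 1+7=8; 5+8=13; 6+9=15. Down: 2+1+5+6=14; 5+7+8+9=29. No digit repeats within any run.

Yes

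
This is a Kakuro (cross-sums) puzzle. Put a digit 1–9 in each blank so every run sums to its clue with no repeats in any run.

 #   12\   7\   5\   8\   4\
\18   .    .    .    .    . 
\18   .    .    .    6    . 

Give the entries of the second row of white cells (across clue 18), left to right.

5, 2, 4, 6, 1

4 in 2 cells must be {1,3}.
R1C4 = 8 − 6 = 2 completes the 8 down.
Given what's placed, R2C5 must be 1 to fit the 18 across and 4 down.
R1C5 = 4 − 1 = 3 completes the 4 down.
No cell is forced outright now. R2C3 can only be 2 or 4 (the digits allowed by both its 18 across and its 5 down). If R2C3 = 2: then R1C3 would have to be in {1,4,5,7,8} for the 18 across but in {3} for the 5 down — contradiction. So R2C3 = 4.
R1C3 = 5 − 4 = 1 completes the 5 down.
Given what's placed, R2C1 must be 5 to fit the 18 across and 12 down.
R2C2 = 18 − 16 = 2 completes the 18 across.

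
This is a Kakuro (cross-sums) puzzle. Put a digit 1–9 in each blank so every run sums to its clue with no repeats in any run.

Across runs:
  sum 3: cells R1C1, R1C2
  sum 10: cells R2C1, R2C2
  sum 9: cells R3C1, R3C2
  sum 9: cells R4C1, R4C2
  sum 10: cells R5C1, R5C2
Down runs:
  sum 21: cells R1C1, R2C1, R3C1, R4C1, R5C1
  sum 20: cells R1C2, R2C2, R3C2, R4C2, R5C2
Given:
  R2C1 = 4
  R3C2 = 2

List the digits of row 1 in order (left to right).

2, 1

3 in 2 cells must be {1,2}.
Given what's placed, R1C2 must be 1 to fit the 3 across and 20 down.
R2C2 = 10 − 4 = 6 completes the 10 across.
R3C1 = 9 − 2 = 7 completes the 9 across.
R1C1 = 3 − 1 = 2 completes the 3 across.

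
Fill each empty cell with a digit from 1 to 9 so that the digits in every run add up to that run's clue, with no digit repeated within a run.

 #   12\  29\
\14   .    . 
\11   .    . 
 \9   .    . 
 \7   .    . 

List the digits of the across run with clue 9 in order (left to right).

1, 8

29 in 4 cells must be {5,7,8,9}.
Only 5 fits R4C2 under both its across sum 7 and down sum 29.
R4C1 = 7 − 5 = 2 completes the 7 across.
Nothing is forced directly, so branch on R3C2, whose candidates are 7 or 8. If R3C2 = 7: then R3C1 would have to be in {2} for the 9 across but in {1,3,4,5,6} for the 12 down — contradiction. So R3C2 = 8.
R1C2 = 9: the only remaining digit allowed by both the 14 across and the 29 down.
R2C2 = 29 − 22 = 7 completes the 29 down.
R3C1 = 9 − 8 = 1 completes the 9 across.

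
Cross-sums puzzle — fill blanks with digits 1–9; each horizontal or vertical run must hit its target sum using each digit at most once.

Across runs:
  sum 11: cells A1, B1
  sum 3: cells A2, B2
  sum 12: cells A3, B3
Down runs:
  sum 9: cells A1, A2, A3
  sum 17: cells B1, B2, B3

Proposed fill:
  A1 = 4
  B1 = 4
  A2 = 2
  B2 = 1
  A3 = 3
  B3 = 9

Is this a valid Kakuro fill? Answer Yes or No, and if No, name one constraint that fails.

No — the down run B1–B3 sums to 14, not 17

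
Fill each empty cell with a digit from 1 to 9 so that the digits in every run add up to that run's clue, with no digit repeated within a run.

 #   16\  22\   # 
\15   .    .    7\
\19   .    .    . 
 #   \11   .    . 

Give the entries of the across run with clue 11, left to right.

7 4

16 in 2 cells must be {7,9}.
Nothing is forced directly, so branch on R1C1, whose candidates are 7 or 9. If R1C1 = 7: that forces R1C2 = 8, R2C1 = 9, after which R2C2 would have to be in {2,3,4,6,7,8} for the 19 across but in {5,9} for the 22 down — contradiction. So R1C1 = 9.
R1C2 = 15 − 9 = 6 completes the 15 across.
R2C1 = 16 − 9 = 7 completes the 16 down.
R2C2 = 9: the only remaining digit allowed by both the 19 across and the 22 down.
R2C3 = 19 − 16 = 3 completes the 19 across.
R3C2 = 22 − 15 = 7 completes the 22 down.
R3C3 = 11 − 7 = 4 completes the 11 across.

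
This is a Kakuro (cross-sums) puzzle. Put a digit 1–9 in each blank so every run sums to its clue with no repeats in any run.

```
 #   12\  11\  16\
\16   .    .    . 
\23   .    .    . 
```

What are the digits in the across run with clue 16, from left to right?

23 in 3 cells must be {6,8,9}; 16 in 2 cells must be {7,9}.
The 23 across and the 16 down share only 9, so R2C3 = 9.
R1C3 = 16 − 9 = 7 completes the 16 down.
Given what's placed, R2C1 must be 8 to fit the 23 across and 12 down.
R2C2 = 23 − 17 = 6 completes the 23 across.
R1C1 = 12 − 8 = 4 completes the 12 down.
R1C2 = 16 − 11 = 5 completes the 16 across.

4, 5, 7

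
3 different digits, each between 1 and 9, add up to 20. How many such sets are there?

3 distinct digits from 1–9 sum between 6 and 24.
Enumerating: {3,8,9}, {4,7,9}, {5,6,9}, {5,7,8}.

4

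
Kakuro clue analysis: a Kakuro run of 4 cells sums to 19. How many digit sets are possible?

11

4 distinct digits from 1–9 sum between 10 and 30.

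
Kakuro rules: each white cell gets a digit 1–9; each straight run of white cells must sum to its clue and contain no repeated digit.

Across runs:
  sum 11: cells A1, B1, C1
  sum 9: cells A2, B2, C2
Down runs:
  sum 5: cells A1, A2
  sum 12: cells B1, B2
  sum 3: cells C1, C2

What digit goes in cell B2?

4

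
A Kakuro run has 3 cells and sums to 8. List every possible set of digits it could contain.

3 distinct digits from 1–9 sum between 6 and 24.

{1,2,5}; {1,3,4}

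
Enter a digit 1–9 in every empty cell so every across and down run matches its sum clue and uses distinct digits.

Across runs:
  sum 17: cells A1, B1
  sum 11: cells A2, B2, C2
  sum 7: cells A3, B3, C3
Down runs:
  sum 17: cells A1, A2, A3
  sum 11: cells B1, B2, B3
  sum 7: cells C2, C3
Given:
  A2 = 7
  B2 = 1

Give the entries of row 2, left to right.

7 1 3

17 in 2 cells must be {8,9}; 7 in 3 cells must be {1,2,4}.
Given what's placed, B1 must be 8 to fit the 17 across and 11 down.
C2 = 11 − 8 = 3 completes the 11 across.
B3 = 11 − 9 = 2 completes the 11 down.
C3 = 7 − 3 = 4 completes the 7 down.
A1 = 17 − 8 = 9 completes the 17 across.
A3 = 7 − 6 = 1 completes the 7 across.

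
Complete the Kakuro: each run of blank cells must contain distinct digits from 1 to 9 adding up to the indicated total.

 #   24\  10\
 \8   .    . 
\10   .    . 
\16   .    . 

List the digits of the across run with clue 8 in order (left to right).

16 in 2 cells must be {7,9}; 24 in 3 cells must be {7,8,9}.
The 8 across and the 24 down share only 7, so R1C1 = 7.
R1C2 = 8 − 7 = 1 completes the 8 across.
Given what's placed, R3C1 must be 9 to fit the 16 across and 24 down.
R3C2 = 16 − 9 = 7 completes the 16 across.
R2C1 = 24 − 16 = 8 completes the 24 down.
R2C2 = 10 − 8 = 2 completes the 10 across.

7, 1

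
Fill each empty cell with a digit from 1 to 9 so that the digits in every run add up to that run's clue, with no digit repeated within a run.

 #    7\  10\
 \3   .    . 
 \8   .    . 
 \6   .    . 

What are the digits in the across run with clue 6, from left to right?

4, 2

3 in 2 cells must be {1,2}; 7 in 3 cells must be {1,2,4}.
Nothing is forced directly, so branch on R1C1, whose candidates are 1 or 2. If R1C1 = 1: that forces R1C2 = 2, R2C1 = 2, after which R2C2 would have to be in {6} for the 8 across but in {1,3,5,7} for the 10 down — contradiction. So R1C1 = 2.
R1C2 = 3 − 2 = 1 completes the 3 across.
Given what's placed, R2C1 must be 1 to fit the 8 across and 7 down.
R2C2 = 8 − 1 = 7 completes the 8 across.
R3C1 = 7 − 3 = 4 completes the 7 down.
R3C2 = 6 − 4 = 2 completes the 6 across.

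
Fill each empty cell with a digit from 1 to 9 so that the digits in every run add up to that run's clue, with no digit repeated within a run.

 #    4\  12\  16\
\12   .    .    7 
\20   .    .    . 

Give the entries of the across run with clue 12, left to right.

4 in 2 cells must be {1,3}; 16 in 2 cells must be {7,9}.
The 20 across and the 4 down share only 3, so R2C1 = 3.
R2C3 = 16 − 7 = 9 completes the 16 down.
R1C1 = 4 − 3 = 1 completes the 4 down.
R1C2 = 12 − 8 = 4 completes the 12 across.
R2C2 = 20 − 12 = 8 completes the 20 across.

1 4 7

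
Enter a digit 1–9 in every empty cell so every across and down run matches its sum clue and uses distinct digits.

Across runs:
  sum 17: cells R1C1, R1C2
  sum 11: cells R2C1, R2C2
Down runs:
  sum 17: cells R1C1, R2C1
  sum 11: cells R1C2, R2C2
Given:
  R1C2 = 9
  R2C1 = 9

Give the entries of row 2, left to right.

9 2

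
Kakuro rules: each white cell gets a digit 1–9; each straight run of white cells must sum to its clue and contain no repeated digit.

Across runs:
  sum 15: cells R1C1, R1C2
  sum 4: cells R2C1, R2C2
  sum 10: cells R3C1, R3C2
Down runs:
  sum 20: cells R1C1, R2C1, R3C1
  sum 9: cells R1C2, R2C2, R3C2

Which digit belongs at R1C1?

4 in 2 cells must be {1,3}.
The 15 across and the 9 down share only 6, so R1C2 = 6.
The 4 across and the 20 down share only 3, so R2C1 = 3.
R2C2 = 4 − 3 = 1 completes the 4 across.
R3C2 = 9 − 7 = 2 completes the 9 down.
R1C1 = 15 − 6 = 9 completes the 15 across.
R3C1 = 10 − 2 = 8 completes the 10 across.

9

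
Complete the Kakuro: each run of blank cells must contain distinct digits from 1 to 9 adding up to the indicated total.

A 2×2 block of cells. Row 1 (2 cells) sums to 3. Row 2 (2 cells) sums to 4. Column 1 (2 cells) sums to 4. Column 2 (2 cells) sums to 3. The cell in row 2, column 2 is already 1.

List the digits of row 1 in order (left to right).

3 in 2 cells must be {1,2}; 4 in 2 cells must be {1,3}.
The 3 across and the 4 down share only 1, so (1,1) = 1.
(1,2) = 3 − 1 = 2 completes the 3 across.
(2,1) = 4 − 1 = 3 completes the 4 across.

1 2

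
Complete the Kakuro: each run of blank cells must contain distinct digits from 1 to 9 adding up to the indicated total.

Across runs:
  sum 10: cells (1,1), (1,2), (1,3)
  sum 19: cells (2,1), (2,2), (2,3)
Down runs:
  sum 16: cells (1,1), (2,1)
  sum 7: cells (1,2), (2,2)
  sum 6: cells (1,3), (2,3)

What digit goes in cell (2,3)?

16 in 2 cells must be {7,9}.
The 10 across and the 16 down share only 7, so (1,1) = 7.
(2,1) = 16 − 7 = 9 completes the 16 down.
Nothing is forced directly, so branch on (2,3), whose candidates are 2 or 4. If (2,3) = 2: then (1,3) would have to be in {1,2} for the 10 across but in {4} for the 6 down — contradiction. So (2,3) = 4.
(1,3) = 6 − 4 = 2 completes the 6 down.
(2,2) = 19 − 13 = 6 completes the 19 across.
(1,2) = 10 − 9 = 1 completes the 10 across.

4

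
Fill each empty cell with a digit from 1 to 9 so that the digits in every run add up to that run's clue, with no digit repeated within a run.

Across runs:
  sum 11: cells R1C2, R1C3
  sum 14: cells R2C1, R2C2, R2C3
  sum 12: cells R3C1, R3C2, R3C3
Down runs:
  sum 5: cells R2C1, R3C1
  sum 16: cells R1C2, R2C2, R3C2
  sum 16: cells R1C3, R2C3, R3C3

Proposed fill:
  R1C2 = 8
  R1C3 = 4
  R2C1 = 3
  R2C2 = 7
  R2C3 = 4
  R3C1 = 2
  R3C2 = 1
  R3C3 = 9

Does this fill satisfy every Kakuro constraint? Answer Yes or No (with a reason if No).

No — the down run R1C3–R3C3 sums to 17, not 16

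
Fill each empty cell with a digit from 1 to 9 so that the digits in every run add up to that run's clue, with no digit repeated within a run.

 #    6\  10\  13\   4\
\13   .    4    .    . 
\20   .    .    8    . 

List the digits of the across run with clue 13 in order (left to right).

4 in 2 cells must be {1,3}.
R1C3 = 13 − 8 = 5 completes the 13 down.
R2C2 = 10 − 4 = 6 completes the 10 down.
Given what's placed, R2C4 must be 1 to fit the 20 across and 4 down.
Given what's placed, R1C1 must be 1 to fit the 13 across and 6 down.
R1C4 = 13 − 10 = 3 completes the 13 across.
R2C1 = 20 − 15 = 5 completes the 20 across.

1, 4, 5, 3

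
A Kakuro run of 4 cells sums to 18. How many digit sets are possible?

4 distinct digits from 1–9 sum between 10 and 30.

11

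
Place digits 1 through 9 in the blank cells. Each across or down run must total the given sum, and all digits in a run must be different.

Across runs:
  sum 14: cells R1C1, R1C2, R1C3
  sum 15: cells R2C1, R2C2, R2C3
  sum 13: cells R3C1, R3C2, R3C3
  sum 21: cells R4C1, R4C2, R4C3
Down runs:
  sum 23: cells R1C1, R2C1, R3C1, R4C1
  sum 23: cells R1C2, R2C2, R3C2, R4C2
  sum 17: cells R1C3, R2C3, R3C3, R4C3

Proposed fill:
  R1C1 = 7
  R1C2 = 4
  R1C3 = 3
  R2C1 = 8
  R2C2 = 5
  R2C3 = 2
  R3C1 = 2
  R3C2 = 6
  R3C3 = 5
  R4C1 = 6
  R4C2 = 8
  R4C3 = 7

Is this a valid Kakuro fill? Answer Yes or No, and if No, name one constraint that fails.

Yes

Across: 7+4+3=14; 8+5+2=15; 2+6+5=13; 6+8+7=21. Down: 7+8+2+6=23; 4+5+6+8=23; 3+2+5+7=17. No digit repeats within any run.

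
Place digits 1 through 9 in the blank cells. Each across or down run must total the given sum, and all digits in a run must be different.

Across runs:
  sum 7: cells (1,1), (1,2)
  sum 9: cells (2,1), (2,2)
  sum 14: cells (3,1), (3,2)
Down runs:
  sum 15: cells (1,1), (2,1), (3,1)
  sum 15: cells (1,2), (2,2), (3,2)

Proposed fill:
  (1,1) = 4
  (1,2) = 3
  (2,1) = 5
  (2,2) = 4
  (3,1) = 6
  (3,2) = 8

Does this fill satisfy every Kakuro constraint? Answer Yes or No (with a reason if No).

Across: 4+3=7; 5+4=9; 6+8=14. Down: 4+5+6=15; 3+4+8=15. No digit repeats within any run.

Yes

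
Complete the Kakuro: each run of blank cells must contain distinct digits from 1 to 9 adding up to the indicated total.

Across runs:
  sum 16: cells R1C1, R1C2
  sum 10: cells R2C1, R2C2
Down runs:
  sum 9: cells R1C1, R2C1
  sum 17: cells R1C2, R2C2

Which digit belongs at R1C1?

16 in 2 cells must be {7,9}; 17 in 2 cells must be {8,9}.
The 16 across and the 9 down share only 7, so R1C1 = 7.
R1C2 = 16 − 7 = 9 completes the 16 across.
R2C1 = 9 − 7 = 2 completes the 9 down.
R2C2 = 10 − 2 = 8 completes the 10 across.

7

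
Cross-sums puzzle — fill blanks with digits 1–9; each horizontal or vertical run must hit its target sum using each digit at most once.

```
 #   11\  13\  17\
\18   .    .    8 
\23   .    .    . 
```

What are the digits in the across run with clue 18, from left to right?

23 in 3 cells must be {6,8,9}; 17 in 2 cells must be {8,9}.
R2C3 = 17 − 8 = 9 completes the 17 down.
Nothing is forced directly, so branch on R2C1, whose candidates are 6 or 8. If R2C1 = 6: then R1C1 would have to be in {1,3,4,6,7,9} for the 18 across but in {5} for the 11 down — contradiction. So R2C1 = 8.
R1C1 = 11 − 8 = 3 completes the 11 down.
R1C2 = 18 − 11 = 7 completes the 18 across.
R2C2 = 23 − 17 = 6 completes the 23 across.

3 7 8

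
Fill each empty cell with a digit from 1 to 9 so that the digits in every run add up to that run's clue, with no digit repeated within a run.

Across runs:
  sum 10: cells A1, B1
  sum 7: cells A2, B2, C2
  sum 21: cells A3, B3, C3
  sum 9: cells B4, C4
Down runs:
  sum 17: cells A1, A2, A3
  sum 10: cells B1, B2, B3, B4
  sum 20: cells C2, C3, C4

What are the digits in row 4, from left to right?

2, 7

7 in 3 cells must be {1,2,4}; 10 in 4 cells must be {1,2,3,4}.
Only 4 fits C2 under both its across sum 7 and down sum 20.
The 21 across and the 10 down share only 4, so B3 = 4.
C3 = 9: the only remaining digit allowed by both the 21 across and the 20 down.
C4 = 20 − 13 = 7 completes the 20 down.
A3 = 21 − 13 = 8 completes the 21 across.
B4 = 9 − 7 = 2 completes the 9 across.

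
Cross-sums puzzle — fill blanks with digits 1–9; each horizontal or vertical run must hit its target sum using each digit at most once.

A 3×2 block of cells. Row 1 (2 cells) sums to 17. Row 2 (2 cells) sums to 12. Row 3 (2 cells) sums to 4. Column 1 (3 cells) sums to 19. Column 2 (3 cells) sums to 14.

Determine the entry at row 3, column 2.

17 in 2 cells must be {8,9}; 4 in 2 cells must be {1,3}.
The 4 across and the 19 down share only 3, so (3,1) = 3.
(3,2) = 4 − 3 = 1 completes the 4 across.
Given what's placed, (1,1) must be 9 to fit the 17 across and 19 down.
(1,2) = 17 − 9 = 8 completes the 17 across.
(2,1) = 19 − 12 = 7 completes the 19 down.
(2,2) = 12 − 7 = 5 completes the 12 across.

1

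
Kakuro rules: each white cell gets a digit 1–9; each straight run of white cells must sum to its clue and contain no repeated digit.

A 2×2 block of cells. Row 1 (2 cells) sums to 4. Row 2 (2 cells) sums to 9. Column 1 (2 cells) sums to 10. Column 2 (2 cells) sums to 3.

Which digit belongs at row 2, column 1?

7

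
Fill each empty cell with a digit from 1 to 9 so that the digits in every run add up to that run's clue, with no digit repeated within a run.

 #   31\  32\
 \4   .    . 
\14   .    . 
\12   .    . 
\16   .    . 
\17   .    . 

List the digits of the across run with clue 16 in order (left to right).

4 in 2 cells must be {1,3}; 16 in 2 cells must be {7,9}; 17 in 2 cells must be {8,9}.
Only 3 fits R1C2 under both its across sum 4 and down sum 32.
R1C1 = 4 − 3 = 1 completes the 4 across.
Nothing is forced directly, so branch on R4C1, whose candidates are 7 or 9. If R4C1 = 7: that forces R4C2 = 9, R5C2 = 8, R2C2 = 5, R3C2 = 7, R5C1 = 9, after which R2C1 would have to be in {9} for the 14 across but in {6,8} for the 31 down — contradiction. So R4C1 = 9.
R4C2 = 16 − 9 = 7 completes the 16 across.

9 7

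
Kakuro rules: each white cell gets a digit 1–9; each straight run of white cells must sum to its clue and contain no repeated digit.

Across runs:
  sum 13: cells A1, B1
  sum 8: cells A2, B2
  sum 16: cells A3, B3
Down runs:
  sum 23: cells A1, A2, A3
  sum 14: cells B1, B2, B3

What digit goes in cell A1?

16 in 2 cells must be {7,9}; 23 in 3 cells must be {6,8,9}.
The 8 across and the 23 down share only 6, so A2 = 6.
B2 = 8 − 6 = 2 completes the 8 across.
Given what's placed, A3 must be 9 to fit the 16 across and 23 down.
B3 = 16 − 9 = 7 completes the 16 across.
A1 = 23 − 15 = 8 completes the 23 down.
B1 = 13 − 8 = 5 completes the 13 across.

8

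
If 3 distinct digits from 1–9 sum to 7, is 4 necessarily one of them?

Yes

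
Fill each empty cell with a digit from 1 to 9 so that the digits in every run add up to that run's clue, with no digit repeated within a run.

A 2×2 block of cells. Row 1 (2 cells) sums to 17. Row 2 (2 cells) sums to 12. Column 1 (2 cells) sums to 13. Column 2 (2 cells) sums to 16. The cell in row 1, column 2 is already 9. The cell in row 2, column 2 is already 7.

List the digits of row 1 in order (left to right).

8, 9

17 in 2 cells must be {8,9}; 16 in 2 cells must be {7,9}.
(1,1) = 17 − 9 = 8 completes the 17 across.
(2,1) = 12 − 7 = 5 completes the 12 across.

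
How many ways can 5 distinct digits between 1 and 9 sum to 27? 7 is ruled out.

4

5 distinct digits from 1–9 sum between 15 and 35.
Dropping sets that contain 7.
Enumerating: {1,3,6,8,9}, {1,4,5,8,9}, {2,3,5,8,9}, {3,4,5,6,9}.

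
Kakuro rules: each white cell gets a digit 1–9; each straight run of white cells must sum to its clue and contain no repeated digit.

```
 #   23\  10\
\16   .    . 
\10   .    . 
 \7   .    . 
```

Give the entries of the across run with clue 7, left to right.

6 1

16 in 2 cells must be {7,9}; 23 in 3 cells must be {6,8,9}.
The 16 across and the 23 down share only 9, so R1C1 = 9.
R1C2 = 16 − 9 = 7 completes the 16 across.
Given what's placed, R3C1 must be 6 to fit the 7 across and 23 down.
R3C2 = 7 − 6 = 1 completes the 7 across.
R2C1 = 23 − 15 = 8 completes the 23 down.
R2C2 = 10 − 8 = 2 completes the 10 across.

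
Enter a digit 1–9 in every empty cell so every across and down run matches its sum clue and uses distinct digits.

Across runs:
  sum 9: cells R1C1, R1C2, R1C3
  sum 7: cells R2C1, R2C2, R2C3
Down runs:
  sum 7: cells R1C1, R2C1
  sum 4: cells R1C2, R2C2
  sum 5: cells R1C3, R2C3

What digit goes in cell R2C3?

4

7 in 3 cells must be {1,2,4}; 4 in 2 cells must be {1,3}.
The 7 across and the 4 down share only 1, so R2C2 = 1.
R1C2 = 4 − 1 = 3 completes the 4 down.
Nothing is forced directly, so branch on R2C1, whose candidates are 2 or 4. If R2C1 = 4: then R1C1 would have to be in {1,2,4,5} for the 9 across but in {3} for the 7 down — contradiction. So R2C1 = 2.
R1C1 = 7 − 2 = 5 completes the 7 down.
R1C3 = 9 − 8 = 1 completes the 9 across.
R2C3 = 7 − 3 = 4 completes the 7 across.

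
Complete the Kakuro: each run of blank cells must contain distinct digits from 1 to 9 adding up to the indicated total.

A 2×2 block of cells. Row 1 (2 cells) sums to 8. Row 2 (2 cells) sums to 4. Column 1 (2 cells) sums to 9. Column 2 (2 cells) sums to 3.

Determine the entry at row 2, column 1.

3

4 in 2 cells must be {1,3}; 3 in 2 cells must be {1,2}.
The 4 across and the 3 down share only 1, so (2,2) = 1.
(1,2) = 3 − 1 = 2 completes the 3 down.
(2,1) = 4 − 1 = 3 completes the 4 across.
(1,1) = 8 − 2 = 6 completes the 8 across.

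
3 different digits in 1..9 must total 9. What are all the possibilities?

3 distinct digits from 1–9 sum between 6 and 24.

{1,2,6}; {1,3,5}; {2,3,4}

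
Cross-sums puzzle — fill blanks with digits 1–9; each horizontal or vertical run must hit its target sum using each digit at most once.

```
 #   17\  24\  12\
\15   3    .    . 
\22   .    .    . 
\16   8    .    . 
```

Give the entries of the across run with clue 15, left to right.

24 in 3 cells must be {7,8,9}.
R2C1 = 17 − 11 = 6 completes the 17 down.
R3C2 = 7: the only remaining digit allowed by both the 16 across and the 24 down.
R3C3 = 16 − 15 = 1 completes the 16 across.
R1C2 = 8: the only remaining digit allowed by both the 15 across and the 24 down.
R1C3 = 15 − 11 = 4 completes the 15 across.
R2C2 = 24 − 15 = 9 completes the 24 down.
R2C3 = 22 − 15 = 7 completes the 22 across.

3 8 4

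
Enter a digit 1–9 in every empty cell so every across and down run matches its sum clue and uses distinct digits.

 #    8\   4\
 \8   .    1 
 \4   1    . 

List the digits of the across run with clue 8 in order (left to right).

7 1

4 in 2 cells must be {1,3}.
R1C1 = 8 − 1 = 7 completes the 8 across.
R2C2 = 4 − 1 = 3 completes the 4 across.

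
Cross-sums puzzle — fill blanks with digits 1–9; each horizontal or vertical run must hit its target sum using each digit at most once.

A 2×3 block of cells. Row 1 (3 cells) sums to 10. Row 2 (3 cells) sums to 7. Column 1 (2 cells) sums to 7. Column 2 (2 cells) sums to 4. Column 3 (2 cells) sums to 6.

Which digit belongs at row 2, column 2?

7 in 3 cells must be {1,2,4}; 4 in 2 cells must be {1,3}.
The 7 across and the 4 down share only 1, so (2,2) = 1.
(1,2) = 4 − 1 = 3 completes the 4 down.
Nothing is forced directly, so branch on (2,1), whose candidates are 2 or 4. If (2,1) = 4: then (1,1) would have to be in {1,2,5,6} for the 10 across but in {3} for the 7 down — contradiction. So (2,1) = 2.
(1,1) = 7 − 2 = 5 completes the 7 down.
(1,3) = 10 − 8 = 2 completes the 10 across.
(2,3) = 7 − 3 = 4 completes the 7 across.

1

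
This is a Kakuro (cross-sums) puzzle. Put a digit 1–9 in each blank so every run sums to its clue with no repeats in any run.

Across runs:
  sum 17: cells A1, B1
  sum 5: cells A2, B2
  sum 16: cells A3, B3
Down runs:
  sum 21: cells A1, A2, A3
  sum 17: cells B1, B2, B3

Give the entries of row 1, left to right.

17 in 2 cells must be {8,9}; 16 in 2 cells must be {7,9}.
The 5 across and the 21 down share only 4, so A2 = 4.
B2 = 5 − 4 = 1 completes the 5 across.
Given what's placed, A3 must be 9 to fit the 16 across and 21 down.
B3 = 16 − 9 = 7 completes the 16 across.
A1 = 21 − 13 = 8 completes the 21 down.
B1 = 17 − 8 = 9 completes the 17 across.

8, 9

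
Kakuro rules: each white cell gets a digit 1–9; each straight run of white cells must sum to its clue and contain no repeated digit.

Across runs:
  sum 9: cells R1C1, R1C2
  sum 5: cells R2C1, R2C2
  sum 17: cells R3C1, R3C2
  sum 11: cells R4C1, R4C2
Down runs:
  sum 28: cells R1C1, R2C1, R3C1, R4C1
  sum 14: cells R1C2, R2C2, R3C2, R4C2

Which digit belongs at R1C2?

17 in 2 cells must be {8,9}.
Only 4 fits R2C1 under both its across sum 5 and down sum 28.
R2C2 = 5 − 4 = 1 completes the 5 across.
Given what's placed, R3C2 must be 8 to fit the 17 across and 14 down.
R3C1 = 17 − 8 = 9 completes the 17 across.
No cell is forced outright now. R1C1 can only be 7 or 8 (the digits allowed by both its 9 across and its 28 down). If R1C1 = 8: then R1C2 would have to be in {1} for the 9 across but in {2,3} for the 14 down — contradiction. So R1C1 = 7.
R1C2 = 9 − 7 = 2 completes the 9 across.

2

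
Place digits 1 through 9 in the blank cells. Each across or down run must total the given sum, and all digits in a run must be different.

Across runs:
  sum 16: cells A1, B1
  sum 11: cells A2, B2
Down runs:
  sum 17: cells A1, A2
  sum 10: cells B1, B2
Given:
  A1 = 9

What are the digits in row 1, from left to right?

16 in 2 cells must be {7,9}; 17 in 2 cells must be {8,9}.
B1 = 16 − 9 = 7 completes the 16 across.
A2 = 17 − 9 = 8 completes the 17 down.
B2 = 11 − 8 = 3 completes the 11 across.

9 7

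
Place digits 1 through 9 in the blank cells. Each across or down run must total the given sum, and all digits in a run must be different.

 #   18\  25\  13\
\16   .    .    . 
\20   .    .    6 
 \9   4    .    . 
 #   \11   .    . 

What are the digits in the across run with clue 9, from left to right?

Given what's placed, R3C3 must be 2 to fit the 9 across and 13 down.
Given what's placed, R4C3 must be 4 to fit the 11 across and 13 down.
R1C3 = 13 − 12 = 1 completes the 13 down.
R3C2 = 9 − 6 = 3 completes the 9 across.

4, 3, 2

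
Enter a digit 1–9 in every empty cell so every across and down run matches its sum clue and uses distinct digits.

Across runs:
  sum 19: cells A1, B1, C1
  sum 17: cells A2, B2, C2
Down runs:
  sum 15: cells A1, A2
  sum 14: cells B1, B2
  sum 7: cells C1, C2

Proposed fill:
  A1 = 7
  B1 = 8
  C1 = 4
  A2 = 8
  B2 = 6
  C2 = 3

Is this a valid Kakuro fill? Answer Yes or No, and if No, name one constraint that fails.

Across: 7+8+4=19; 8+6+3=17. Down: 7+8=15; 8+6=14; 4+3=7. No digit repeats within any run.

Yes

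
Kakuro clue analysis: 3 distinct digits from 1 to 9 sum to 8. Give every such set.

3 distinct digits from 1–9 sum between 6 and 24.

{1,2,5}; {1,3,4}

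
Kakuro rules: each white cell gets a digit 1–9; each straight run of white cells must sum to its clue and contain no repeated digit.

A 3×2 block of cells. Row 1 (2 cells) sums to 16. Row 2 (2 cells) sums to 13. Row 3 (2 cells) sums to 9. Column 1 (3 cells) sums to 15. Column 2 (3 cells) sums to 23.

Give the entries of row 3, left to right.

16 in 2 cells must be {7,9}; 23 in 3 cells must be {6,8,9}.
The 16 across and the 23 down share only 9, so (1,2) = 9.
(1,1) = 16 − 9 = 7 completes the 16 across.
Nothing is forced directly, so branch on (2,1), whose candidates are 5 or 6. If (2,1) = 6: then (2,2) would have to be in {7} for the 13 across but in {6,8} for the 23 down — contradiction. So (2,1) = 5.
(2,2) = 13 − 5 = 8 completes the 13 across.
(3,1) = 15 − 12 = 3 completes the 15 down.
(3,2) = 9 − 3 = 6 completes the 9 across.

3 6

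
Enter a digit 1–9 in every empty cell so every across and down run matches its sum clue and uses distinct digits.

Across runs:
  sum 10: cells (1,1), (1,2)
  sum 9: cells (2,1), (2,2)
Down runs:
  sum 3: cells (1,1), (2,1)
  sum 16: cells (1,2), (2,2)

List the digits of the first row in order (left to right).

1, 9

3 in 2 cells must be {1,2}; 16 in 2 cells must be {7,9}.
The 9 across and the 16 down share only 7, so (2,2) = 7.
(1,2) = 16 − 7 = 9 completes the 16 down.
(2,1) = 9 − 7 = 2 completes the 9 across.
(1,1) = 10 − 9 = 1 completes the 10 across.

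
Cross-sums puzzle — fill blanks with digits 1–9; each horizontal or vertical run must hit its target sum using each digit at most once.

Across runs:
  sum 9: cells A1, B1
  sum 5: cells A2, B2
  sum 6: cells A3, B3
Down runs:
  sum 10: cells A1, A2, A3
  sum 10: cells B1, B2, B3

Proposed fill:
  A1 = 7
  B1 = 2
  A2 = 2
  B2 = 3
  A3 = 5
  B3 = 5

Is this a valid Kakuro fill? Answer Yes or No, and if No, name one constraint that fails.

No — the down run A1–A3 sums to 14, not 10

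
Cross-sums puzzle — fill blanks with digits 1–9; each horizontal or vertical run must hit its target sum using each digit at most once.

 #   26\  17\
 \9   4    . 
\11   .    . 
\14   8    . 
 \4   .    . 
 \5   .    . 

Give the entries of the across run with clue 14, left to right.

8 6

4 in 2 cells must be {1,3}.
R1C2 = 9 − 4 = 5 completes the 9 across.
R3C2 = 14 − 8 = 6 completes the 14 across.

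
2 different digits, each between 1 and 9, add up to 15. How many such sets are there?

2 distinct digits from 1–9 sum between 3 and 17.
Enumerating: {6,9}, {7,8}.

2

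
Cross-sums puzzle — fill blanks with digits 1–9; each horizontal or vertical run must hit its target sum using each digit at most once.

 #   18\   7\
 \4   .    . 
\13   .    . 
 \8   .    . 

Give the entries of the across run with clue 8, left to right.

6 2

4 in 2 cells must be {1,3}; 7 in 3 cells must be {1,2,4}.
The 4 across and the 7 down share only 1, so R1C2 = 1.
Given what's placed, R2C2 must be 4 to fit the 13 across and 7 down.
R3C2 = 7 − 5 = 2 completes the 7 down.
R1C1 = 4 − 1 = 3 completes the 4 across.
R2C1 = 13 − 4 = 9 completes the 13 across.
R3C1 = 8 − 2 = 6 completes the 8 across.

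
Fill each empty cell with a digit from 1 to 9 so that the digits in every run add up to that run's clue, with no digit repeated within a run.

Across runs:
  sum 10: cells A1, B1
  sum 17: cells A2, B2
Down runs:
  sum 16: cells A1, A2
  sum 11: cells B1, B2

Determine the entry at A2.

9

17 in 2 cells must be {8,9}; 16 in 2 cells must be {7,9}.
The 17 across and the 16 down share only 9, so A2 = 9.
B2 = 17 − 9 = 8 completes the 17 across.
A1 = 16 − 9 = 7 completes the 16 down.
B1 = 10 − 7 = 3 completes the 10 across.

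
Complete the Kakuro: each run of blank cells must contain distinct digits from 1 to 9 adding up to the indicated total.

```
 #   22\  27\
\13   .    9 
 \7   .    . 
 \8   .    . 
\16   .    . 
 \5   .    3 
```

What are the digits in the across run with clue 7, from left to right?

1 6

16 in 2 cells must be {7,9}.
R1C1 = 13 − 9 = 4 completes the 13 across.
Given what's placed, R4C2 must be 7 to fit the 16 across and 27 down.
R5C1 = 5 − 3 = 2 completes the 5 across.
R4C1 = 16 − 7 = 9 completes the 16 across.
No cell is forced outright now. R2C1 can only be 1 or 6 (the digits allowed by both its 7 across and its 22 down). If R2C1 = 6: then R2C2 would have to be in {1} for the 7 across but in {2,6} for the 27 down — contradiction. So R2C1 = 1.
R2C2 = 7 − 1 = 6 completes the 7 across.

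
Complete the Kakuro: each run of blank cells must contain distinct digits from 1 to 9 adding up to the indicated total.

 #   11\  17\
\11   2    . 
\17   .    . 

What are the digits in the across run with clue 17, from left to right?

17 in 2 cells must be {8,9}.
R1C2 = 11 − 2 = 9 completes the 11 across.
R2C1 = 11 − 2 = 9 completes the 11 down.
R2C2 = 17 − 9 = 8 completes the 17 across.

9 8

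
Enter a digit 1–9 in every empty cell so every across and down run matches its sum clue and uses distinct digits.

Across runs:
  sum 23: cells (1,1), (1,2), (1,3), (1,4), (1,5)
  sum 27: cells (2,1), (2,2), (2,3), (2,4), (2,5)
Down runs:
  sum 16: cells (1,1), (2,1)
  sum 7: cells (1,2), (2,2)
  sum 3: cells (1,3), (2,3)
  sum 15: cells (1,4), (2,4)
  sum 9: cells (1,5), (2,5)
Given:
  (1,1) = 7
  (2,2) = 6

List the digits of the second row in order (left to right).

16 in 2 cells must be {7,9}; 3 in 2 cells must be {1,2}.
(1,2) = 7 − 6 = 1 completes the 7 down.
(1,3) = 2: the only remaining digit allowed by both the 23 across and the 3 down.
(2,1) = 16 − 7 = 9 completes the 16 down.
(2,3) = 3 − 2 = 1 completes the 3 down.
Nothing is forced directly, so branch on (2,4), whose candidates are 7 or 8. If (2,4) = 8: then (1,4) would have to be in {4,5,8,9} for the 23 across but in {7} for the 15 down — contradiction. So (2,4) = 7.
(1,4) = 15 − 7 = 8 completes the 15 down.
(1,5) = 23 − 18 = 5 completes the 23 across.
(2,5) = 27 − 23 = 4 completes the 27 across.

9, 6, 1, 7, 4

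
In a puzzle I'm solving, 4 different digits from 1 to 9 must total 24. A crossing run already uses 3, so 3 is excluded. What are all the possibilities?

{1,6,8,9}; {2,5,8,9}; {2,6,7,9}; {4,5,6,9}; {4,5,7,8}

4 distinct digits from 1–9 sum between 10 and 30.
Dropping sets that contain 3.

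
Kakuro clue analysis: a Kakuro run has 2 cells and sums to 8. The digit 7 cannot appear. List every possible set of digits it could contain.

2 distinct digits from 1–9 sum between 3 and 17.
Dropping sets that contain 7.

{2,6}; {3,5}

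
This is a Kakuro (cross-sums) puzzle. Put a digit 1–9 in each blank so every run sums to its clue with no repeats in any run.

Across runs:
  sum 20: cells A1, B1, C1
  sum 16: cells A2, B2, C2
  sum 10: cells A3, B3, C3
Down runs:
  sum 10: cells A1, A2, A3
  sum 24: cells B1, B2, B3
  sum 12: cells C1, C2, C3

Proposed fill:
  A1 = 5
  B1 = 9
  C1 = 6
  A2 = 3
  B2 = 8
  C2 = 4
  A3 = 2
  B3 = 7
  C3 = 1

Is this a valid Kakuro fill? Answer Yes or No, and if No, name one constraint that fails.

No — the down run C1–C3 sums to 11, not 12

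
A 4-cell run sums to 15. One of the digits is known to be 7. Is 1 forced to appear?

Yes

Every partition of 15 into 4 distinct digits under that restriction includes 1: {1,2,5,7}, {1,3,4,7}.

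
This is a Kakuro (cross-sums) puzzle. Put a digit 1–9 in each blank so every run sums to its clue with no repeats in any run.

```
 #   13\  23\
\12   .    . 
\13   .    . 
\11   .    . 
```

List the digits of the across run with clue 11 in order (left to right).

23 in 3 cells must be {6,8,9}.
Nothing is forced directly, so branch on R3C2, whose candidates are 6 or 8 or 9. If R3C2 = 6: that forces R3C1 = 5, R1C1 = 7, after which R1C2 would have to be in {5} for the 12 across but in {8,9} for the 23 down — contradiction. If R3C2 = 8: that forces R1C2 = 9, R2C2 = 6, R3C1 = 3, after which R1C1 would have to be in {3} for the 12 across but in {1,2,4,6,8,9} for the 13 down — contradiction. So R3C2 = 9.
Given what's placed, R1C2 must be 8 to fit the 12 across and 23 down.
R2C2 = 23 − 17 = 6 completes the 23 down.
R3C1 = 11 − 9 = 2 completes the 11 across.
R1C1 = 12 − 8 = 4 completes the 12 across.
R2C1 = 13 − 6 = 7 completes the 13 across.

2, 9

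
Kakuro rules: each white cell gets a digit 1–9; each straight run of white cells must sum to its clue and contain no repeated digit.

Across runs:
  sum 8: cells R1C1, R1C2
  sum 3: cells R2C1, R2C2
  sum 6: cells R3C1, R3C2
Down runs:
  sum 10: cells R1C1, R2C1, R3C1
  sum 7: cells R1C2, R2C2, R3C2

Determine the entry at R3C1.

3 in 2 cells must be {1,2}; 7 in 3 cells must be {1,2,4}.
Nothing is forced directly, so branch on R1C2, whose candidates are 1 or 2. If R1C2 = 2: that forces R1C1 = 6, R2C1 = 1, after which R2C2 would have to be in {2} for the 3 across but in {1,4} for the 7 down — contradiction. So R1C2 = 1.
R1C1 = 8 − 1 = 7 completes the 8 across.
Given what's placed, R2C2 must be 2 to fit the 3 across and 7 down.
R3C2 = 7 − 3 = 4 completes the 7 down.
R2C1 = 3 − 2 = 1 completes the 3 across.
R3C1 = 6 − 4 = 2 completes the 6 across.

2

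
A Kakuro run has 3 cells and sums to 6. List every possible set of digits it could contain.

{1,2,3}

3 distinct digits from 1–9 sum between 6 and 24.
Only one set works: {1,2,3}.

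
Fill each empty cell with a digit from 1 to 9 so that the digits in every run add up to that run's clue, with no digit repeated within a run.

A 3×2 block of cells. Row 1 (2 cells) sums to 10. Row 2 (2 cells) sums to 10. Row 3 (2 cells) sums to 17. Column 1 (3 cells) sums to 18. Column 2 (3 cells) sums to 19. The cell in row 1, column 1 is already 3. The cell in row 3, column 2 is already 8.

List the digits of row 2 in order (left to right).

17 in 2 cells must be {8,9}.
(1,2) = 10 − 3 = 7 completes the 10 across.
(2,2) = 19 − 15 = 4 completes the 19 down.
(3,1) = 17 − 8 = 9 completes the 17 across.
(2,1) = 10 − 4 = 6 completes the 10 across.

6 4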